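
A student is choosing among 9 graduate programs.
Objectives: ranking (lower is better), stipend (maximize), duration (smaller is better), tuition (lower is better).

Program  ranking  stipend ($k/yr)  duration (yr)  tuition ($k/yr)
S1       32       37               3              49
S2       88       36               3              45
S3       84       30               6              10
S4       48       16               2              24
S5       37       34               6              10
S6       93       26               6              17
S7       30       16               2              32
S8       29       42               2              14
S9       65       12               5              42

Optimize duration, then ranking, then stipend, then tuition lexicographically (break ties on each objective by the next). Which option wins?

First minimize duration: best is 2, kept {S4, S7, S8}.
Then minimize ranking: best is 29, kept {S8}.

S8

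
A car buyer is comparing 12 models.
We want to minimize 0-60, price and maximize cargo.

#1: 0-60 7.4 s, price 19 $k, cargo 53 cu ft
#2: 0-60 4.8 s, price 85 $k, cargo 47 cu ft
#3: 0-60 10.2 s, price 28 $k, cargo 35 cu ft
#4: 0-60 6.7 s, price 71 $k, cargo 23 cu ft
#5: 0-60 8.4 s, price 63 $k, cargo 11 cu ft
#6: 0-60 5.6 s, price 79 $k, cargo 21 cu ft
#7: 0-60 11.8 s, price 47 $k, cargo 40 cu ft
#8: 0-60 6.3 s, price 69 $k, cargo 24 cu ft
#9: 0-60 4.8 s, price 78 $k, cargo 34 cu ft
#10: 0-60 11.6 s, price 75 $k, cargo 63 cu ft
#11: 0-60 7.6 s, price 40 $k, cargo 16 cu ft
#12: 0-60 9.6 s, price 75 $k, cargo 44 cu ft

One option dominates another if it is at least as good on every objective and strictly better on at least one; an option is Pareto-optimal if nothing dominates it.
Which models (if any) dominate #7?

#1

#1: 0-60 7.4≤11.8, price 19≤47, cargo 53≥40 — dominates #7.
Others (#2, #3, #4, #5, #6, #8, #9, #10, #11, #12) are each worse than #7 on at least one objective.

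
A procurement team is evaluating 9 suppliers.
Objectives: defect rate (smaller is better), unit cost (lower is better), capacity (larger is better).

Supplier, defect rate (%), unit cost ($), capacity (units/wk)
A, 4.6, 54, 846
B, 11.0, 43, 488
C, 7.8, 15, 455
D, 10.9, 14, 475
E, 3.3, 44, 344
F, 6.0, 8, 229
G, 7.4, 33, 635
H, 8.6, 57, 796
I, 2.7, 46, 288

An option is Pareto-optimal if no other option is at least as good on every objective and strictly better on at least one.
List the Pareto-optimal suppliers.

A, C, D, E, F, G, I

A: not dominated (best capacity).
B: dominated by G (defect rate 7.4≤11.0, unit cost 33≤43, capacity 635≥488).
C: not dominated.
D: not dominated.
E: not dominated.
F: not dominated (best unit cost).
G: not dominated.
H: dominated by A (defect rate 4.6≤8.6, unit cost 54≤57, capacity 846≥796).
I: not dominated (best defect rate).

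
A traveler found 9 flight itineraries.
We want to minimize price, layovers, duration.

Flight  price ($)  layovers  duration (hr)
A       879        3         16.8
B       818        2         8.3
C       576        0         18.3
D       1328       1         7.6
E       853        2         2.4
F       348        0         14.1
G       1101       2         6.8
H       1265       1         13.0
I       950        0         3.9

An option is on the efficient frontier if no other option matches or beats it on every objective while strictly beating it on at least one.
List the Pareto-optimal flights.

B, E, F, I

A: dominated by B (price 818≤879, layovers 2≤3, duration 8.3≤16.8).
B: not dominated.
C: dominated by F (price 348≤576, layovers 0≤0, duration 14.1≤18.3).
D: dominated by I (price 950≤1328, layovers 0≤1, duration 3.9≤7.6).
E: not dominated (best duration).
F: not dominated (best price).
G: dominated by E (price 853≤1101, layovers 2≤2, duration 2.4≤6.8).
H: dominated by I (price 950≤1265, layovers 0≤1, duration 3.9≤13.0).
I: not dominated.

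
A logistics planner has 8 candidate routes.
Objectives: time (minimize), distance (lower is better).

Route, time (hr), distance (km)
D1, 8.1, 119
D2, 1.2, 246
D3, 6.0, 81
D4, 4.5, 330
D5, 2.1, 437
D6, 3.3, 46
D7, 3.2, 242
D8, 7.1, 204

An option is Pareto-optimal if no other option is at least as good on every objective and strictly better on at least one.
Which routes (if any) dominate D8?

D3: time 6.0≤7.1, distance 81≤204 — dominates D8.
D6: time 3.3≤7.1, distance 46≤204 — dominates D8.
Others (D1, D2, D4, D5, D7) are each worse than D8 on at least one objective.

D3, D6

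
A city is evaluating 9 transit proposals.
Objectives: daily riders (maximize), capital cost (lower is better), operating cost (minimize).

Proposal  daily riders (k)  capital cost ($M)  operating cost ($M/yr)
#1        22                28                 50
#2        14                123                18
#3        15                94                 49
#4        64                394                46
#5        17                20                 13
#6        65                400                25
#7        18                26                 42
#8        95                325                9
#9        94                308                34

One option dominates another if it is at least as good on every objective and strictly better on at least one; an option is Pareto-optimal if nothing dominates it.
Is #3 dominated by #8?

#8 vs #3: #8 is worse on capital cost (325 vs 94), so it does not dominate #3.

No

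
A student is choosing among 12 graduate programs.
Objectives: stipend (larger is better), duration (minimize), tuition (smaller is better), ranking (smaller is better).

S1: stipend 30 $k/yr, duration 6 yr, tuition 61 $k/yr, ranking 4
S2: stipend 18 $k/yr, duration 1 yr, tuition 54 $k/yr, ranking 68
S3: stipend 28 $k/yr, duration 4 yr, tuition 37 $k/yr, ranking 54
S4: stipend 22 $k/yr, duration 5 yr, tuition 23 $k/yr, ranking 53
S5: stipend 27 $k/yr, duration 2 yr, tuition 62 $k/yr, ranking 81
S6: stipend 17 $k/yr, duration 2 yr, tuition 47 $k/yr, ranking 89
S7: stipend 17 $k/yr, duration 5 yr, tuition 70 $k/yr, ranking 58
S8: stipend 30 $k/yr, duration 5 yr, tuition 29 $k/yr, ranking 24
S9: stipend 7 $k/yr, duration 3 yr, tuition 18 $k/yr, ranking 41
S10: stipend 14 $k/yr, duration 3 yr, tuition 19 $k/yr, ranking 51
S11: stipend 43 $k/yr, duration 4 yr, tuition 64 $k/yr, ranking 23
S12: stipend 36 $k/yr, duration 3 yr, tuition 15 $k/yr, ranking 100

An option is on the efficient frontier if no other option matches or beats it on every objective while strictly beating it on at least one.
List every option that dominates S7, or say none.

S3, S4, S8, S11

S3: stipend 28≥17, duration 4≤5, tuition 37≤70, ranking 54≤58 — dominates S7.
S4: stipend 22≥17, duration 5≤5, tuition 23≤70, ranking 53≤58 — dominates S7.
S8: stipend 30≥17, duration 5≤5, tuition 29≤70, ranking 24≤58 — dominates S7.
S11: stipend 43≥17, duration 4≤5, tuition 64≤70, ranking 23≤58 — dominates S7.
Others (S1, S2, S5, S6, S9, S10, S12) are each worse than S7 on at least one objective.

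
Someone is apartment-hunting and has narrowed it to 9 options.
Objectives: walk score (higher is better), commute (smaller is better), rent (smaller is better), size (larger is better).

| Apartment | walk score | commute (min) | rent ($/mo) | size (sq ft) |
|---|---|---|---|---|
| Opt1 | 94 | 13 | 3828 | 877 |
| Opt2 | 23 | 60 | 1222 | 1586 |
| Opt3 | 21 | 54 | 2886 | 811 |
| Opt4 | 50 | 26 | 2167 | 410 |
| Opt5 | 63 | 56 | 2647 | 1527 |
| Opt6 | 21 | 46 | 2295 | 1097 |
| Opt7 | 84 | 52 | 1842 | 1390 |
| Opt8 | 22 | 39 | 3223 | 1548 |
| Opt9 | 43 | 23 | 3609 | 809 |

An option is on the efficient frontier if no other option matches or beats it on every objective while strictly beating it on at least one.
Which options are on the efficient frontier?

Opt1: not dominated (best walk score).
Opt2: not dominated (best rent).
Opt3: dominated by Opt6 (walk score 21≥21, commute 46≤54, rent 2295≤2886, size 1097≥811).
Opt4: not dominated.
Opt5: not dominated.
Opt6: not dominated.
Opt7: not dominated.
Opt8: not dominated.
Opt9: not dominated.

Opt1, Opt2, Opt4, Opt5, Opt6, Opt7, Opt8, Opt9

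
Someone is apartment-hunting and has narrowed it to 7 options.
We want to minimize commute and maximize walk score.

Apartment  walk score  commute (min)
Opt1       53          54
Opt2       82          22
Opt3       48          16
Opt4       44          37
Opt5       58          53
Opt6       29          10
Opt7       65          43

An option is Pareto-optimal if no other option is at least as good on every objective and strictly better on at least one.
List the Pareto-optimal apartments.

Opt2, Opt3, Opt6

Opt1: dominated by Opt2 (walk score 82≥53, commute 22≤54).
Opt2: not dominated (best walk score).
Opt3: not dominated.
Opt4: dominated by Opt2 (walk score 82≥44, commute 22≤37).
Opt5: dominated by Opt2 (walk score 82≥58, commute 22≤53).
Opt6: not dominated (best commute).
Opt7: dominated by Opt2 (walk score 82≥65, commute 22≤43).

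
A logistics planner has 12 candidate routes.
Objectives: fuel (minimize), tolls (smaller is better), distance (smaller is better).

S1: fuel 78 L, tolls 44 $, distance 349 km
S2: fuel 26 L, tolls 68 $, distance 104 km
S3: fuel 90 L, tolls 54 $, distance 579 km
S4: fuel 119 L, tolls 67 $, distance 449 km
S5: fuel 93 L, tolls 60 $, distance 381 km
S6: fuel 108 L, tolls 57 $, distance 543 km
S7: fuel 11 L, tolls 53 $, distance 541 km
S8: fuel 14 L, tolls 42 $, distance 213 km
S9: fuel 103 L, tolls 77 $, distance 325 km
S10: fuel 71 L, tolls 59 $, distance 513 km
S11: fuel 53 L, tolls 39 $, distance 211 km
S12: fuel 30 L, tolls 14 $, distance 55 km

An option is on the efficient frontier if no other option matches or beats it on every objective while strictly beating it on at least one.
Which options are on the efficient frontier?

S2, S7, S8, S12

S1: dominated by S8 (fuel 14≤78, tolls 42≤44, distance 213≤349).
S2: not dominated.
S3: dominated by S1 (fuel 78≤90, tolls 44≤54, distance 349≤579).
S4: dominated by S1 (fuel 78≤119, tolls 44≤67, distance 349≤449).
S5: dominated by S1 (fuel 78≤93, tolls 44≤60, distance 349≤381).
S6: dominated by S1 (fuel 78≤108, tolls 44≤57, distance 349≤543).
S7: not dominated (best fuel).
S8: not dominated.
S9: dominated by S2 (fuel 26≤103, tolls 68≤77, distance 104≤325).
S10: dominated by S8 (fuel 14≤71, tolls 42≤59, distance 213≤513).
S11: dominated by S12 (fuel 30≤53, tolls 14≤39, distance 55≤211).
S12: not dominated (best tolls).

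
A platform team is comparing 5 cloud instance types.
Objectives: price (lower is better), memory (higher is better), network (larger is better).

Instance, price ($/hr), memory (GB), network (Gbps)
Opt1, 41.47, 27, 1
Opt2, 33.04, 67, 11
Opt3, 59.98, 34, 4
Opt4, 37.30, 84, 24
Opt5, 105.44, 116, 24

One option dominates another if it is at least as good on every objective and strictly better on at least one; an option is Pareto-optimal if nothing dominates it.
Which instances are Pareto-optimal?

Opt2, Opt4, Opt5

Opt1: dominated by Opt2 (price 33.04≤41.47, memory 67≥27, network 11≥1).
Opt2: not dominated (best price).
Opt3: dominated by Opt2 (price 33.04≤59.98, memory 67≥34, network 11≥4).
Opt4: not dominated.
Opt5: not dominated (best memory).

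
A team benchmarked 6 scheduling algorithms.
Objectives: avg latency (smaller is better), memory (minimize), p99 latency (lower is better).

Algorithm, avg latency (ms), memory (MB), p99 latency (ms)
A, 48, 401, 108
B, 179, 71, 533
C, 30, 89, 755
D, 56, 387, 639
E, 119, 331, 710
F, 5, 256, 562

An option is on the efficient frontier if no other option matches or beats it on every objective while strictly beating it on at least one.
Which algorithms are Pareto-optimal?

A: not dominated (best p99 latency).
B: not dominated (best memory).
C: not dominated.
D: dominated by F (avg latency 5≤56, memory 256≤387, p99 latency 562≤639).
E: dominated by F (avg latency 5≤119, memory 256≤331, p99 latency 562≤710).
F: not dominated (best avg latency).

A, B, C, F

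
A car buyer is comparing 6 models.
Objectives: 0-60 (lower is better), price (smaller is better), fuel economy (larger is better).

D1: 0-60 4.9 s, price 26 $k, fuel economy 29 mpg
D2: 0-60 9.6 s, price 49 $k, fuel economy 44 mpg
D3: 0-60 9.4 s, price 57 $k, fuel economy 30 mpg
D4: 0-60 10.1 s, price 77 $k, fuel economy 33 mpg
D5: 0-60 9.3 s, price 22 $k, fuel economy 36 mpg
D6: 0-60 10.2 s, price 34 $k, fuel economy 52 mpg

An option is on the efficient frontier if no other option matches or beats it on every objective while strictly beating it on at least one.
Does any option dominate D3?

Yes

D5 vs D3: 0-60 9.3≤9.4, price 22≤57, fuel economy 36≥30 — D5 is at least as good on every objective and strictly better on at least one, so D5 dominates D3.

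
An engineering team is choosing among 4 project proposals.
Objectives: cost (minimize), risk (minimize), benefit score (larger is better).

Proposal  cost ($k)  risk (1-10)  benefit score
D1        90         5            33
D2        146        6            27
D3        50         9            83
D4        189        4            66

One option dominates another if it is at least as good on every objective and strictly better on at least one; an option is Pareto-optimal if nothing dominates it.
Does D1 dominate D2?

D1 vs D2: cost 90≤146, risk 5≤6, benefit score 33≥27 — D1 is at least as good on every objective with at least one strict improvement.

Yes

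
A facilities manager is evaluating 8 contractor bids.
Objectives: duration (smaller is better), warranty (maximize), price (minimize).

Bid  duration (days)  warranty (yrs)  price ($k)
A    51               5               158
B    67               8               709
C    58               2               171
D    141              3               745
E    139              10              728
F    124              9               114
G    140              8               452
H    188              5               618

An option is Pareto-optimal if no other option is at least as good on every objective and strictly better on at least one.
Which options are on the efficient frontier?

A: not dominated (best duration).
B: not dominated.
C: dominated by A (duration 51≤58, warranty 5≥2, price 158≤171).
D: dominated by A (duration 51≤141, warranty 5≥3, price 158≤745).
E: not dominated (best warranty).
F: not dominated (best price).
G: dominated by F (duration 124≤140, warranty 9≥8, price 114≤452).
H: dominated by A (duration 51≤188, warranty 5≥5, price 158≤618).

A, B, E, F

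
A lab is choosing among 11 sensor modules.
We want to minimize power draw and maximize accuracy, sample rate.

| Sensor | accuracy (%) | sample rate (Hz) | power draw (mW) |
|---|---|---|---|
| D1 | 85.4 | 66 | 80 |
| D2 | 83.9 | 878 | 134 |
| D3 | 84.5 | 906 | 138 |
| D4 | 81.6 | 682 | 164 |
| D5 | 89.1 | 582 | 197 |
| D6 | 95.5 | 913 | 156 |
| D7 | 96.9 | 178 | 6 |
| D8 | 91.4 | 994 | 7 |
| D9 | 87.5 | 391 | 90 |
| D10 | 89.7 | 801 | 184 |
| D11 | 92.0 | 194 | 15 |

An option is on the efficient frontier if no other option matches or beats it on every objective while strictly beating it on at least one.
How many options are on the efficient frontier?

D1: dominated by D7 (accuracy 96.9≥85.4, sample rate 178≥66, power draw 6≤80).
D2: dominated by D8 (accuracy 91.4≥83.9, sample rate 994≥878, power draw 7≤134).
D3: dominated by D8 (accuracy 91.4≥84.5, sample rate 994≥906, power draw 7≤138).
D4: dominated by D2 (accuracy 83.9≥81.6, sample rate 878≥682, power draw 134≤164).
D5: dominated by D6 (accuracy 95.5≥89.1, sample rate 913≥582, power draw 156≤197).
D6: not dominated.
D7: not dominated (best accuracy).
D8: not dominated (best sample rate).
D9: dominated by D8 (accuracy 91.4≥87.5, sample rate 994≥391, power draw 7≤90).
D10: dominated by D6 (accuracy 95.5≥89.7, sample rate 913≥801, power draw 156≤184).
D11: not dominated.
Pareto-optimal: D6, D7, D8, D11 → 4.

4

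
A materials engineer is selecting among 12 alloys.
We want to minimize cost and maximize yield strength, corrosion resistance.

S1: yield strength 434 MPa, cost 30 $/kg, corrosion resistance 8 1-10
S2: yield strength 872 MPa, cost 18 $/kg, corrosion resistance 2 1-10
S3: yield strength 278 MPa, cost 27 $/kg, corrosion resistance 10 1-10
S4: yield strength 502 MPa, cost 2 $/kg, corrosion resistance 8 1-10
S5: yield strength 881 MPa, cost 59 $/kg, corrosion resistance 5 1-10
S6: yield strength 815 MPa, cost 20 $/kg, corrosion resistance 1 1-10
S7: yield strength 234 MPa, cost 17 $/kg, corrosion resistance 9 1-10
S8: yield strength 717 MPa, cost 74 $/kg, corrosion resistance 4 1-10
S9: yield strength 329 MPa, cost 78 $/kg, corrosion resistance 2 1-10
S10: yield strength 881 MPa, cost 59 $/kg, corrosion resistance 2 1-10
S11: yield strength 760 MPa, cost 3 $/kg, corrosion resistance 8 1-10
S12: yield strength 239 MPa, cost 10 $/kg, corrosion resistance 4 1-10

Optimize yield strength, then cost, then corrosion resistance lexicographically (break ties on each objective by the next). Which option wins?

First maximize yield strength: best is 881, kept {S5, S10}.
Then minimize cost: best is 59, kept {S5, S10}.
Then maximize corrosion resistance: best is 5, kept {S5}.

S5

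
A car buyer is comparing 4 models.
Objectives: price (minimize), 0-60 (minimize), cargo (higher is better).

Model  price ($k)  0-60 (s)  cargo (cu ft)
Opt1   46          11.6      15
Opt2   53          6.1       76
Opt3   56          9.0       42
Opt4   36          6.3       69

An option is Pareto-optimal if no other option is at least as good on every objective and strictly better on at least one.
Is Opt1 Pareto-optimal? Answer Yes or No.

No

Opt4 vs Opt1: price 36≤46, 0-60 6.3≤11.6, cargo 69≥15 — Opt4 is at least as good on every objective and strictly better on at least one, so Opt4 dominates Opt1.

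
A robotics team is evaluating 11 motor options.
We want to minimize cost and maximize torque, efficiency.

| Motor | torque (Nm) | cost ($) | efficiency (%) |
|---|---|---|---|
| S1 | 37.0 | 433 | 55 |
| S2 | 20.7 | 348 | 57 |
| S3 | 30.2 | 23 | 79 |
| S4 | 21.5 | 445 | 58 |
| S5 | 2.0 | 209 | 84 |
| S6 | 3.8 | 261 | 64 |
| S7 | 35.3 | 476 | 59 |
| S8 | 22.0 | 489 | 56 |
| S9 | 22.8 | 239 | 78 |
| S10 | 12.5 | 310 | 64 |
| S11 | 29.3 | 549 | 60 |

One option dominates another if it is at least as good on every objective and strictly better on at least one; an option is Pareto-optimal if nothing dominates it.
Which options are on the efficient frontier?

S1, S3, S5, S7

S1: not dominated (best torque).
S2: dominated by S3 (torque 30.2≥20.7, cost 23≤348, efficiency 79≥57).
S3: not dominated (best cost).
S4: dominated by S3 (torque 30.2≥21.5, cost 23≤445, efficiency 79≥58).
S5: not dominated (best efficiency).
S6: dominated by S3 (torque 30.2≥3.8, cost 23≤261, efficiency 79≥64).
S7: not dominated.
S8: dominated by S3 (torque 30.2≥22.0, cost 23≤489, efficiency 79≥56).
S9: dominated by S3 (torque 30.2≥22.8, cost 23≤239, efficiency 79≥78).
S10: dominated by S3 (torque 30.2≥12.5, cost 23≤310, efficiency 79≥64).
S11: dominated by S3 (torque 30.2≥29.3, cost 23≤549, efficiency 79≥60).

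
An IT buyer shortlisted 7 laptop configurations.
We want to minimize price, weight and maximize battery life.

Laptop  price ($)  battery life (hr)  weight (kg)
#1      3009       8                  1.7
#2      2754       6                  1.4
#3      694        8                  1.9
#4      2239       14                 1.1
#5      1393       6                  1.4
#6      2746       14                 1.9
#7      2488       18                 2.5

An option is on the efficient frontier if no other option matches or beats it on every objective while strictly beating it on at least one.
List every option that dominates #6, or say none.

#4

#4: price 2239≤2746, battery life 14≥14, weight 1.1≤1.9 — dominates #6.
Others (#1, #2, #3, #5, #7) are each worse than #6 on at least one objective.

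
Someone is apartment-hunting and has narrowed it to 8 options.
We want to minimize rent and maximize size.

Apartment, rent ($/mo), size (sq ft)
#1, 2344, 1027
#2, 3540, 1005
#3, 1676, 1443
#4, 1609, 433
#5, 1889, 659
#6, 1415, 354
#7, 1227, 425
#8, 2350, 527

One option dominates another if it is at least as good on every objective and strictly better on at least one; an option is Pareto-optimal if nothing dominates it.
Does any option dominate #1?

#3 vs #1: rent 1676≤2344, size 1443≥1027 — #3 is at least as good on every objective and strictly better on at least one, so #3 dominates #1.

Yes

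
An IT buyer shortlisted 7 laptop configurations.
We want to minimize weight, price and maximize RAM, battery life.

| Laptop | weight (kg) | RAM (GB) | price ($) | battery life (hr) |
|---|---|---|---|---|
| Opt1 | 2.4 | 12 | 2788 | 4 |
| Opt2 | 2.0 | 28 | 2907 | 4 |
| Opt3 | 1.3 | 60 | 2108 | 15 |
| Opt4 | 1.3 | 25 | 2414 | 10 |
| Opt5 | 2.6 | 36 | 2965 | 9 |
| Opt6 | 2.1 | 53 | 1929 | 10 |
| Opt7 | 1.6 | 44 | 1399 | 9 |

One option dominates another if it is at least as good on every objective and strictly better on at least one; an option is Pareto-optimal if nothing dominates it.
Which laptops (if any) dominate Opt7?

none

Opt1: worse on weight (2.4 vs 1.6).
Opt2: worse on weight (2.0 vs 1.6).
Opt3: worse on price (2108 vs 1399).
Opt4: worse on RAM (25 vs 44).
Opt5: worse on weight (2.6 vs 1.6).
Opt6: worse on weight (2.1 vs 1.6).
No option dominates Opt7.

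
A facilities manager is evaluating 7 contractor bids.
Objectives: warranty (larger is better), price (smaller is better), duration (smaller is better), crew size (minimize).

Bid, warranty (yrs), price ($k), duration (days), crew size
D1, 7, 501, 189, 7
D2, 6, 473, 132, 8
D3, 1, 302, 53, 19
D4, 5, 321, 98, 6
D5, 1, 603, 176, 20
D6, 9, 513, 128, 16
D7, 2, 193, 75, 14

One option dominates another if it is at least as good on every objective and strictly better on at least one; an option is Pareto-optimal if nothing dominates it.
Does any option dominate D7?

D1: worse on price (501 vs 193).
D2: worse on price (473 vs 193).
D3: worse on warranty (1 vs 2).
D4: worse on price (321 vs 193).
D5: worse on warranty (1 vs 2).
D6: worse on price (513 vs 193).
No option is at least as good as D7 on every objective and strictly better on one.

No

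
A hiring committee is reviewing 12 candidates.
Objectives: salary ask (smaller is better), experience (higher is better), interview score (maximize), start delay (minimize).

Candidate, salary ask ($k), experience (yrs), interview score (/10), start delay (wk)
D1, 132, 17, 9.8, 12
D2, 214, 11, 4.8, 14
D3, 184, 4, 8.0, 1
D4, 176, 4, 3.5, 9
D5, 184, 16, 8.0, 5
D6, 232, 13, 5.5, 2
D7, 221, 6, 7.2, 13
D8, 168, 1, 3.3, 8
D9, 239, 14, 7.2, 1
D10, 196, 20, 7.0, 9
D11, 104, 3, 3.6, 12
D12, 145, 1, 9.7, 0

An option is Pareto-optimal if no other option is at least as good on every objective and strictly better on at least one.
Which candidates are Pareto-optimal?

D1: not dominated (best interview score).
D2: dominated by D1 (salary ask 132≤214, experience 17≥11, interview score 9.8≥4.8, start delay 12≤14).
D3: not dominated.
D4: not dominated.
D5: not dominated.
D6: not dominated.
D7: dominated by D1 (salary ask 132≤221, experience 17≥6, interview score 9.8≥7.2, start delay 12≤13).
D8: dominated by D12 (salary ask 145≤168, experience 1≥1, interview score 9.7≥3.3, start delay 0≤8).
D9: not dominated.
D10: not dominated (best experience).
D11: not dominated (best salary ask).
D12: not dominated (best start delay).

D1, D3, D4, D5, D6, D9, D10, D11, D12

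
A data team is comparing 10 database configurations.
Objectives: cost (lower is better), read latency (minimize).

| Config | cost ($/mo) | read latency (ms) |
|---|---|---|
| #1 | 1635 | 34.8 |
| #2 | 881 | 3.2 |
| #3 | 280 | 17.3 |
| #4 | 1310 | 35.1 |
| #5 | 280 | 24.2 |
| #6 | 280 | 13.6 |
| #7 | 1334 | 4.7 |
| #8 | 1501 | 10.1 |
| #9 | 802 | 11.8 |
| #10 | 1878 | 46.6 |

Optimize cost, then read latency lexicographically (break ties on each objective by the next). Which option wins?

First minimize cost: best is 280, kept {#3, #5, #6}.
Then minimize read latency: best is 13.6, kept {#6}.

#6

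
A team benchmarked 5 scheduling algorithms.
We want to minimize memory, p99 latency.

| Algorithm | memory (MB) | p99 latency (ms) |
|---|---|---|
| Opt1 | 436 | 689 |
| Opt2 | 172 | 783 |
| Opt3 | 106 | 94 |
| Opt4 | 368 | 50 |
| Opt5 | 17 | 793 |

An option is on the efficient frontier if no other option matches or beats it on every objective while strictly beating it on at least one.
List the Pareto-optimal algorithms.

Opt1: dominated by Opt3 (memory 106≤436, p99 latency 94≤689).
Opt2: dominated by Opt3 (memory 106≤172, p99 latency 94≤783).
Opt3: not dominated.
Opt4: not dominated (best p99 latency).
Opt5: not dominated (best memory).

Opt3, Opt4, Opt5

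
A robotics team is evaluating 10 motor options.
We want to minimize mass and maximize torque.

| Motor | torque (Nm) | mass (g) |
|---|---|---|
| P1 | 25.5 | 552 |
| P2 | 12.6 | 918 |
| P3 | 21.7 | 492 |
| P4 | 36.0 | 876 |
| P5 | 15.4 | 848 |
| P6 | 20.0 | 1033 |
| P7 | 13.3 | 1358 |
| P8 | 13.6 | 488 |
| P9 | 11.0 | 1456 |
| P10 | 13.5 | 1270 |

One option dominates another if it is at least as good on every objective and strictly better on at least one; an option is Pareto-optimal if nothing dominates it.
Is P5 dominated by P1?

P1 vs P5: torque 25.5≥15.4, mass 552≤848 — P1 is at least as good on every objective with at least one strict improvement.

Yes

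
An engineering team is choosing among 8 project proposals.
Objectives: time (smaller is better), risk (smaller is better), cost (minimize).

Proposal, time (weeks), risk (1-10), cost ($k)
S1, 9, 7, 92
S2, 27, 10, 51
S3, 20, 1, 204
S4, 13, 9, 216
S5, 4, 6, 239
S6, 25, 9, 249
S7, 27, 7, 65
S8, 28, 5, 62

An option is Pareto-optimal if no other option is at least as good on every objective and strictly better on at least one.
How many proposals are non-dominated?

S1: not dominated.
S2: not dominated (best cost).
S3: not dominated (best risk).
S4: dominated by S1 (time 9≤13, risk 7≤9, cost 92≤216).
S5: not dominated (best time).
S6: dominated by S1 (time 9≤25, risk 7≤9, cost 92≤249).
S7: not dominated.
S8: not dominated.
Pareto-optimal: S1, S2, S3, S5, S7, S8 → 6.

6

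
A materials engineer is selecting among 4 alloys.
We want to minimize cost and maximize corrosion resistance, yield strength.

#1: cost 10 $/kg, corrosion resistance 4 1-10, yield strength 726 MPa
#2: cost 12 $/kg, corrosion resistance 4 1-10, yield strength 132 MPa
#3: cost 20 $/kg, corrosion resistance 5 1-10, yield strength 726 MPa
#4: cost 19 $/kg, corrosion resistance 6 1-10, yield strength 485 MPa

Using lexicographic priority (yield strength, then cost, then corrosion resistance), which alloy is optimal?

First maximize yield strength: best is 726, kept {#1, #3}.
Then minimize cost: best is 10, kept {#1}.

#1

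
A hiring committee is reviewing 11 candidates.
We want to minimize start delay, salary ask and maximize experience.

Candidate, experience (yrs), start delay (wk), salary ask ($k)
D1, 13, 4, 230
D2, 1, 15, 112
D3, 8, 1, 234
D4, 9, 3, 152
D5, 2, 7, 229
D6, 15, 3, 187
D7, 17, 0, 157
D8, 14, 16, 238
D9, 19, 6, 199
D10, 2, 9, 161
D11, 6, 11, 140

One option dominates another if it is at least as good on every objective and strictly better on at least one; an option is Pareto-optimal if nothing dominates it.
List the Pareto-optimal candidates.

D2, D4, D7, D9, D11

D1: dominated by D6 (experience 15≥13, start delay 3≤4, salary ask 187≤230).
D2: not dominated (best salary ask).
D3: dominated by D7 (experience 17≥8, start delay 0≤1, salary ask 157≤234).
D4: not dominated.
D5: dominated by D4 (experience 9≥2, start delay 3≤7, salary ask 152≤229).
D6: dominated by D7 (experience 17≥15, start delay 0≤3, salary ask 157≤187).
D7: not dominated (best start delay).
D8: dominated by D6 (experience 15≥14, start delay 3≤16, salary ask 187≤238).
D9: not dominated (best experience).
D10: dominated by D4 (experience 9≥2, start delay 3≤9, salary ask 152≤161).
D11: not dominated.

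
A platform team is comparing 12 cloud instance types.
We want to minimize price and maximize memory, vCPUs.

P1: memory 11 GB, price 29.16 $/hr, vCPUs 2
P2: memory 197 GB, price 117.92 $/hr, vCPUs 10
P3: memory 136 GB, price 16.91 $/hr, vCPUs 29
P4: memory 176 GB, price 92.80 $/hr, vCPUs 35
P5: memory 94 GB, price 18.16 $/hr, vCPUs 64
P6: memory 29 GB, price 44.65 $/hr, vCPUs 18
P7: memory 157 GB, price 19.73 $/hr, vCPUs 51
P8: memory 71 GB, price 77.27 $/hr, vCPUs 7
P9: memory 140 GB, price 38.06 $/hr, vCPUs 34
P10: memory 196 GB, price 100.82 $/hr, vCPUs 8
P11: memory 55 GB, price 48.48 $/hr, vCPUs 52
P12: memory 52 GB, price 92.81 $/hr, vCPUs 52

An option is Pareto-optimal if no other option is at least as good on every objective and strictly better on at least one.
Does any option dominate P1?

Yes

P3 vs P1: memory 136≥11, price 16.91≤29.16, vCPUs 29≥2 — P3 is at least as good on every objective and strictly better on at least one, so P3 dominates P1.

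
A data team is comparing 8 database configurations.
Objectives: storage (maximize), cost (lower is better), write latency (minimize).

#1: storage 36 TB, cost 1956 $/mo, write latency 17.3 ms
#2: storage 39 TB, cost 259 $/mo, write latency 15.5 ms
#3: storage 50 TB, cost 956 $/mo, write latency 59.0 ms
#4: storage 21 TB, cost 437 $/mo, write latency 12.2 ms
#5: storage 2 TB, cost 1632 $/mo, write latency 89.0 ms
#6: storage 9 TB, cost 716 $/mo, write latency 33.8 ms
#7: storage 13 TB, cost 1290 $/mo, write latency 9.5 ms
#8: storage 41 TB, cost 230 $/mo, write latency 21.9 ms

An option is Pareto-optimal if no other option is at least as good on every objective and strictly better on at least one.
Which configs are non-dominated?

#1: dominated by #2 (storage 39≥36, cost 259≤1956, write latency 15.5≤17.3).
#2: not dominated.
#3: not dominated (best storage).
#4: not dominated.
#5: dominated by #2 (storage 39≥2, cost 259≤1632, write latency 15.5≤89.0).
#6: dominated by #2 (storage 39≥9, cost 259≤716, write latency 15.5≤33.8).
#7: not dominated (best write latency).
#8: not dominated (best cost).

#2, #3, #4, #7, #8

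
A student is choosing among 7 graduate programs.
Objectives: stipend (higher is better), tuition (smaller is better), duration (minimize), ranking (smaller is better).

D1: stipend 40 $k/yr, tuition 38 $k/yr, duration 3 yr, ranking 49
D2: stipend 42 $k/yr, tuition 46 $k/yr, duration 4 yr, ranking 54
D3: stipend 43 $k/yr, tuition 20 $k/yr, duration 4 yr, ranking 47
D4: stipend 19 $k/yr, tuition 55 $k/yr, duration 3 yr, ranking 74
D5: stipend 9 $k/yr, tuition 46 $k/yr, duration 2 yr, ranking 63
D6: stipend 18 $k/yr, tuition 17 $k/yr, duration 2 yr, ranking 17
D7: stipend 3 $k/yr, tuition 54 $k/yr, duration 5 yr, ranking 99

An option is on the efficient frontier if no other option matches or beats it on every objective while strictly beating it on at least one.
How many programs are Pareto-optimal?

3

D1: not dominated.
D2: dominated by D3 (stipend 43≥42, tuition 20≤46, duration 4≤4, ranking 47≤54).
D3: not dominated (best stipend).
D4: dominated by D1 (stipend 40≥19, tuition 38≤55, duration 3≤3, ranking 49≤74).
D5: dominated by D6 (stipend 18≥9, tuition 17≤46, duration 2≤2, ranking 17≤63).
D6: not dominated (best tuition).
D7: dominated by D1 (stipend 40≥3, tuition 38≤54, duration 3≤5, ranking 49≤99).
Pareto-optimal: D1, D3, D6 → 3.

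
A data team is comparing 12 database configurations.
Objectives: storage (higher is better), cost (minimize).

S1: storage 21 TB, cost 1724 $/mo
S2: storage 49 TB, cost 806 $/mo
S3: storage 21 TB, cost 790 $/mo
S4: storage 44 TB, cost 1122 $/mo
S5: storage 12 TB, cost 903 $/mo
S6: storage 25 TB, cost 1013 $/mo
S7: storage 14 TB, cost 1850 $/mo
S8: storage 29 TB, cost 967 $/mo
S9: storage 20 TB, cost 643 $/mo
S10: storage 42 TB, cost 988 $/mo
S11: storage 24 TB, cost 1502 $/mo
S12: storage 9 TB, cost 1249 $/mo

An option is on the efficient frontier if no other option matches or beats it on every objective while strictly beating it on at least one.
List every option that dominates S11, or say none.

S2, S4, S6, S8, S10

S2: storage 49≥24, cost 806≤1502 — dominates S11.
S4: storage 44≥24, cost 1122≤1502 — dominates S11.
S6: storage 25≥24, cost 1013≤1502 — dominates S11.
S8: storage 29≥24, cost 967≤1502 — dominates S11.
S10: storage 42≥24, cost 988≤1502 — dominates S11.
Others (S1, S3, S5, S7, S9, S12) are each worse than S11 on at least one objective.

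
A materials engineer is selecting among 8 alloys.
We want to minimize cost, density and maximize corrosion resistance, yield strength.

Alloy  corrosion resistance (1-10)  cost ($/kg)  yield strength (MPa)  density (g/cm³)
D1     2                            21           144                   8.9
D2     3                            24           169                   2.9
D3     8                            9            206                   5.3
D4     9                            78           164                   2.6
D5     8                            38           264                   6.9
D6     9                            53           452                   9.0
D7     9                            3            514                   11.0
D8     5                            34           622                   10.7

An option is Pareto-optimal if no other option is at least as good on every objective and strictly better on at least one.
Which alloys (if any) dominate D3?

D1: worse on corrosion resistance (2 vs 8).
D2: worse on corrosion resistance (3 vs 8).
D4: worse on cost (78 vs 9).
D5: worse on cost (38 vs 9).
D6: worse on cost (53 vs 9).
D7: worse on density (11.0 vs 5.3).
D8: worse on corrosion resistance (5 vs 8).
No option dominates D3.

none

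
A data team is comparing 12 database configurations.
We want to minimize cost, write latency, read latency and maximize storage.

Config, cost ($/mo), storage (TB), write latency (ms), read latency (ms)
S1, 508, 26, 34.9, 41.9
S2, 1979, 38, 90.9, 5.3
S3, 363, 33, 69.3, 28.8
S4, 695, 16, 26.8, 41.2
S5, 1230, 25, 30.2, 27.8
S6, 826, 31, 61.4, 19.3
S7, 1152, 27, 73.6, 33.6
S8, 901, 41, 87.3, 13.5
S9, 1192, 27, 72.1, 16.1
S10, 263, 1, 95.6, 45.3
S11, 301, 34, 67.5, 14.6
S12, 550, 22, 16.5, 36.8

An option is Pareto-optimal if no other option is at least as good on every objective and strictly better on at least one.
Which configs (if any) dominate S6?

none

S1: worse on storage (26 vs 31).
S2: worse on cost (1979 vs 826).
S3: worse on write latency (69.3 vs 61.4).
S4: worse on storage (16 vs 31).
S5: worse on cost (1230 vs 826).
S7: worse on cost (1152 vs 826).
S8: worse on cost (901 vs 826).
S9: worse on cost (1192 vs 826).
S10: worse on storage (1 vs 31).
S11: worse on write latency (67.5 vs 61.4).
S12: worse on storage (22 vs 31).
No option dominates S6.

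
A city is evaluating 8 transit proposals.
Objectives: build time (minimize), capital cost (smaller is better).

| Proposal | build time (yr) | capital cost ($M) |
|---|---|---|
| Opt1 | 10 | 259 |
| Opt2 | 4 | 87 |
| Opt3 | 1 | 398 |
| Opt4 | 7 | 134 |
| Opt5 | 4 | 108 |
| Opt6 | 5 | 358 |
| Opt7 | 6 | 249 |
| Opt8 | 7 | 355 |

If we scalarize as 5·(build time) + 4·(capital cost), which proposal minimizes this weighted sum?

Opt2

Opt1: 5·10 + 4·259 = 1086
Opt2: 5·4 + 4·87 = 368
Opt3: 5·1 + 4·398 = 1597
Opt4: 5·7 + 4·134 = 571
Opt5: 5·4 + 4·108 = 452
Opt6: 5·5 + 4·358 = 1457
Opt7: 5·6 + 4·249 = 1026
Opt8: 5·7 + 4·355 = 1455
Lowest: Opt2 at 368.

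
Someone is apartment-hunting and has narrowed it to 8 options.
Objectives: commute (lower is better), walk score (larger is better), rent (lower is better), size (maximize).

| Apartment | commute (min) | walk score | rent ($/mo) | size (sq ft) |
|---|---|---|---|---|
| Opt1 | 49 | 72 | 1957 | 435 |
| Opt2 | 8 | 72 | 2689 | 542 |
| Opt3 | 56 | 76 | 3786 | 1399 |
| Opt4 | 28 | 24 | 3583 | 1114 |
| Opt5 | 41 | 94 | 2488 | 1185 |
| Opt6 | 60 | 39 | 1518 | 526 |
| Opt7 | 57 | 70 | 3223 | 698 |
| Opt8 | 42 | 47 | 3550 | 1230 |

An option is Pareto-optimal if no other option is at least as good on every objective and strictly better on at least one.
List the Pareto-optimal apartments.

Opt1: not dominated.
Opt2: not dominated (best commute).
Opt3: not dominated (best size).
Opt4: not dominated.
Opt5: not dominated (best walk score).
Opt6: not dominated (best rent).
Opt7: dominated by Opt5 (commute 41≤57, walk score 94≥70, rent 2488≤3223, size 1185≥698).
Opt8: not dominated.

Opt1, Opt2, Opt3, Opt4, Opt5, Opt6, Opt8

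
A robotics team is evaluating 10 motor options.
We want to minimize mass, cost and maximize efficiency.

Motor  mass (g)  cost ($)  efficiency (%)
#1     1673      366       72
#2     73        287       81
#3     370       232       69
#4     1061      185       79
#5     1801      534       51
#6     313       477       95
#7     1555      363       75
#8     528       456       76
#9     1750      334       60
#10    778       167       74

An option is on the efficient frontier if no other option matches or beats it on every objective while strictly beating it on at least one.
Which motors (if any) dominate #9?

#2, #3, #4, #10

#2: mass 73≤1750, cost 287≤334, efficiency 81≥60 — dominates #9.
#3: mass 370≤1750, cost 232≤334, efficiency 69≥60 — dominates #9.
#4: mass 1061≤1750, cost 185≤334, efficiency 79≥60 — dominates #9.
#10: mass 778≤1750, cost 167≤334, efficiency 74≥60 — dominates #9.
Others (#1, #5, #6, #7, #8) are each worse than #9 on at least one objective.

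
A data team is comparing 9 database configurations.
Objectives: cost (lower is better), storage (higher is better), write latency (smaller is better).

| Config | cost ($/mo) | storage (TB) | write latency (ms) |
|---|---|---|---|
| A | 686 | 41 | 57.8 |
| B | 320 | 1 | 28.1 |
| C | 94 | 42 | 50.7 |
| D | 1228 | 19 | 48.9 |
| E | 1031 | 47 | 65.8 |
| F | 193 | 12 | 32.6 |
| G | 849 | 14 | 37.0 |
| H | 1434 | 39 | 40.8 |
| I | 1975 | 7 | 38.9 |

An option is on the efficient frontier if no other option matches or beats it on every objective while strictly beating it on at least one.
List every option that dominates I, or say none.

F, G

F: cost 193≤1975, storage 12≥7, write latency 32.6≤38.9 — dominates I.
G: cost 849≤1975, storage 14≥7, write latency 37.0≤38.9 — dominates I.
Others (A, B, C, D, E, H) are each worse than I on at least one objective.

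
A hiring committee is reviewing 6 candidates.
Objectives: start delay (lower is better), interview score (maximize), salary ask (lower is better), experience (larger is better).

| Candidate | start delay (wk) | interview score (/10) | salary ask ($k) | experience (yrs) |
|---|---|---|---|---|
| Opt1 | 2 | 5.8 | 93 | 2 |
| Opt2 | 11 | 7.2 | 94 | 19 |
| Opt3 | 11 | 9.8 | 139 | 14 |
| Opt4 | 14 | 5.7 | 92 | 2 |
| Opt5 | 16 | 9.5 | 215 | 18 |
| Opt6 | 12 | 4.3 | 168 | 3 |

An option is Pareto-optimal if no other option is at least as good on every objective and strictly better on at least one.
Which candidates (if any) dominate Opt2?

none

Opt1: worse on interview score (5.8 vs 7.2).
Opt3: worse on salary ask (139 vs 94).
Opt4: worse on start delay (14 vs 11).
Opt5: worse on start delay (16 vs 11).
Opt6: worse on start delay (12 vs 11).
No option dominates Opt2.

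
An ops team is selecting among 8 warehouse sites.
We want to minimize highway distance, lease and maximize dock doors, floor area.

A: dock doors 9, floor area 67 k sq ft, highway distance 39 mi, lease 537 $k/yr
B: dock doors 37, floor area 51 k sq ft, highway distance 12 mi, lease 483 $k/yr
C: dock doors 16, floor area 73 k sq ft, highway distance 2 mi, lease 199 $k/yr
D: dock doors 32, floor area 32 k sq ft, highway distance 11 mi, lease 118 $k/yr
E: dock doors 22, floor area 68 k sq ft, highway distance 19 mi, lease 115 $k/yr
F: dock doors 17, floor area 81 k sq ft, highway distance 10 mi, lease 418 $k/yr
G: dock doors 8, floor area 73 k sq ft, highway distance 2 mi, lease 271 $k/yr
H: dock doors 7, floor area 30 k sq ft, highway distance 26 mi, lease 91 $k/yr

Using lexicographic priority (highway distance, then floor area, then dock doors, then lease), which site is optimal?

C

First minimize highway distance: best is 2, kept {C, G}.
Then maximize floor area: best is 73, kept {C, G}.
Then maximize dock doors: best is 16, kept {C}.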